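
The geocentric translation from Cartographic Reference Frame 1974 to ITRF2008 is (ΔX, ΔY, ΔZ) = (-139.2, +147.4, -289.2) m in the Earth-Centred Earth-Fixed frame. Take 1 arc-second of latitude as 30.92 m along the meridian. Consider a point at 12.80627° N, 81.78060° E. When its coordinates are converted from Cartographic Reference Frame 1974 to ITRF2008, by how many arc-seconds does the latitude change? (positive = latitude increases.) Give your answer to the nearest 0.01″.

sin φ = 0.221655, cos φ = 0.975125, sin λ = 0.989728, cos λ = 0.142964.
North component: ΔN = −sin φ cos λ·ΔX − sin φ sin λ·ΔY + cos φ·ΔZ = −(0.221655)(0.142964)(-139.2) − (0.221655)(0.989728)(147.4) + (0.975125)(-289.2) = -309.93 m.
1° of latitude spans 3600 × 30.92 = 111312 m, so Δφ = -309.93 / 111312 × 3600 = -10.024″.

Δφ = -10.02″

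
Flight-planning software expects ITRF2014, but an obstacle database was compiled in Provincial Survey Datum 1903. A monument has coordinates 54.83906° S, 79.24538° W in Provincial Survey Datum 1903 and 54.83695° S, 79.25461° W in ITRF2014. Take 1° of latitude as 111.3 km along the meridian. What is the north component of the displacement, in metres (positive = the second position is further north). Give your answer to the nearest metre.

ΔN = 235 m

Δφ = -54.83695° − -54.83906° = +0.00211°; Δλ = -79.25461° − -79.24538° = -0.00923°.
ΔN = Δφ × 111300 = 234.8 m; ΔE = Δλ × 111300 × cos(-54.83906°) = -0.00923 × 111300 × 0.575875 = -591.6 m.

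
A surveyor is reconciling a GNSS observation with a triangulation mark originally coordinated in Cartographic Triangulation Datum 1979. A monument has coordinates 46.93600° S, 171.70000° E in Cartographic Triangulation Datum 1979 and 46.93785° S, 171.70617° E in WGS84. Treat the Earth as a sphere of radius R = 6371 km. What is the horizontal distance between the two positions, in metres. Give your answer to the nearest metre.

Δφ = -46.93785° − -46.93600° = -0.00185°; Δλ = 171.70617° − 171.70000° = +0.00617°.
1° along a meridian = πR/180 = 111195 m.
ΔN = Δφ × 111195 = -205.7 m; ΔE = Δλ × 111195 × cos(-46.93600°) = +0.00617 × 111195 × 0.682815 = 468.5 m.
Distance = √(ΔE² + ΔN²) = √(468.5² + (-205.7)²) = 511.6 m.

512 m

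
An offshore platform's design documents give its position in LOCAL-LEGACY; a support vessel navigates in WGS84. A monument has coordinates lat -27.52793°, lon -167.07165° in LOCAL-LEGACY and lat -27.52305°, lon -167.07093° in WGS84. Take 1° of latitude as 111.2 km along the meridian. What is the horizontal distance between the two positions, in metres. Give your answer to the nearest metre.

547 m

Δφ = -27.52305° − -27.52793° = +0.00488°; Δλ = -167.07093° − -167.07165° = +0.00072°.
ΔN = Δφ × 111200 = 542.7 m; ΔE = Δλ × 111200 × cos(-27.52793°) = +0.00072 × 111200 × 0.886786 = 71.0 m.
Distance = √(ΔE² + ΔN²) = √(71.0² + 542.7²) = 547.3 m.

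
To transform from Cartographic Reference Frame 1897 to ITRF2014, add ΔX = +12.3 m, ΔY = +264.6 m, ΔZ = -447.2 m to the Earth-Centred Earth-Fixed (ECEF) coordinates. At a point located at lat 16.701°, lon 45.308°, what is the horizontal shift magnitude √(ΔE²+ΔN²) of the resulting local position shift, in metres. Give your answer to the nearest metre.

516 m

At φ = 16.701°, λ = 45.308°: sin φ = 0.287377, cos φ = 0.957817, sin λ = 0.710898, cos λ = 0.703295.
ΔE = −sin λ·ΔX + cos λ·ΔY = −(0.710898)·(12.3) + (0.703295)·(264.6) = 177.35 m.
ΔN = −sin φ cos λ·ΔX − sin φ sin λ·ΔY + cos φ·ΔZ = −(0.287377)(0.703295)(12.3) − (0.287377)(0.710898)(264.6) + (0.957817)(-447.2) = -484.88 m.
Horizontal magnitude = √(ΔE² + ΔN²) = √(177.35² + (-484.88)²) = 516.29 m.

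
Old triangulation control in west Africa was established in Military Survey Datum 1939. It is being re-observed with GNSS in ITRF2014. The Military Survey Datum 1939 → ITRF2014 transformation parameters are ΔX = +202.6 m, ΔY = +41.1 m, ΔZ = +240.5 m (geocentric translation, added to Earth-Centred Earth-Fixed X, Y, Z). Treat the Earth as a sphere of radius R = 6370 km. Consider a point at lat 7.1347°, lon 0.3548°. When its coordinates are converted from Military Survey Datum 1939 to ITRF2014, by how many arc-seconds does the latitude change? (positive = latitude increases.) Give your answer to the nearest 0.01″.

sin φ = 0.124202, cos φ = 0.992257, sin λ = 0.006192, cos λ = 0.999981.
North component: ΔN = −sin φ cos λ·ΔX − sin φ sin λ·ΔY + cos φ·ΔZ = −(0.124202)(0.999981)(202.6) − (0.124202)(0.006192)(41.1) + (0.992257)(240.5) = 213.44 m.
1° of latitude spans πR/180 = 111177 m, so Δφ = 213.44 / 111177 × 3600 = 6.911″.

Δφ = 6.91″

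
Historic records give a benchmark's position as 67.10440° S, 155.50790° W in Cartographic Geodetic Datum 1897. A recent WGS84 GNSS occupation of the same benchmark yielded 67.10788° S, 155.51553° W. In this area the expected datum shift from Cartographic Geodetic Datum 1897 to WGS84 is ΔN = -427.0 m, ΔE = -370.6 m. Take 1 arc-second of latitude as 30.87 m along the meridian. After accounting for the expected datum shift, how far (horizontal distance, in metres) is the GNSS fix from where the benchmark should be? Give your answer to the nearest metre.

57 m

Observed coordinate differences: Δφ = -0.00348°, Δλ = -0.00763°.
Converting to metres (1° lat = 111132 m, cos φ = 0.389053): observed ΔN = -386.7 m, observed ΔE = -329.9 m.
Subtracting the expected shift leaves a residual of -386.7 − (-427.0) = 40.3 m north and -329.9 − (-370.6) = 40.7 m east.
Residual distance = √(40.3² + 40.7²) = 57.3 m.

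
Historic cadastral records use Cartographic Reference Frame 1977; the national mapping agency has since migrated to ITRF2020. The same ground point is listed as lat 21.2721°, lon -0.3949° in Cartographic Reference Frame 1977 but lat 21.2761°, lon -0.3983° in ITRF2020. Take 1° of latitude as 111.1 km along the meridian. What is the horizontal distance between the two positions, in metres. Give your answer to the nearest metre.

567 m

Δφ = 21.2761° − 21.2721° = +0.0040°; Δλ = -0.3983° − -0.3949° = -0.0034°.
ΔN = Δφ × 111100 = 444.4 m; ΔE = Δλ × 111100 × cos(21.2721°) = -0.0034 × 111100 × 0.931868 = -352.0 m.
Distance = √(ΔE² + ΔN²) = √((-352.0)² + 444.4²) = 566.9 m.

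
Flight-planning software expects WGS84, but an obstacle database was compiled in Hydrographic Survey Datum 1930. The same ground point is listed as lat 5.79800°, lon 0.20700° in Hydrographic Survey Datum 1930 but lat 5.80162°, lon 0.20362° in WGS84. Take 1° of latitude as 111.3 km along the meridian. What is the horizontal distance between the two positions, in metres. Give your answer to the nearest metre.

550 m

Δφ = 5.80162° − 5.79800° = +0.00362°; Δλ = 0.20362° − 0.20700° = -0.00338°.
ΔN = Δφ × 111300 = 402.9 m; ΔE = Δλ × 111300 × cos(5.79800°) = -0.00338 × 111300 × 0.994884 = -374.3 m.
Distance = √(ΔE² + ΔN²) = √((-374.3)² + 402.9²) = 549.9 m.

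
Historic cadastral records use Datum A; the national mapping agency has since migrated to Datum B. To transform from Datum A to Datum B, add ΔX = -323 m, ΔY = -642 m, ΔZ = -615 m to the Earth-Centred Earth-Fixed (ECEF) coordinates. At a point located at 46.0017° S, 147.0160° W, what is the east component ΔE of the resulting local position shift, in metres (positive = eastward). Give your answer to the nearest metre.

At φ = -46.0017°, λ = -147.0160°: sin φ = -0.719360, cos φ = 0.694637, sin λ = -0.544405, cos λ = -0.838823.
ΔE = −sin λ·ΔX + cos λ·ΔY = −(-0.544405)·(-323) + (-0.838823)·(-642) = 362.68 m.

ΔE = 363 m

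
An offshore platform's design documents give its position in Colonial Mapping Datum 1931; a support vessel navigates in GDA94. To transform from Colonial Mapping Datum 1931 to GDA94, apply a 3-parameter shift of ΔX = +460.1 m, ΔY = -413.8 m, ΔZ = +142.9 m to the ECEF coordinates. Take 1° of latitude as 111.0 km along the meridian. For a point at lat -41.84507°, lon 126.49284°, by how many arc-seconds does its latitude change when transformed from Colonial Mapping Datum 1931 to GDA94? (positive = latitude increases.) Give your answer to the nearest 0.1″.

sin φ = -0.667119, cos φ = 0.744951, sin λ = 0.803931, cos λ = -0.594722.
North component: ΔN = −sin φ cos λ·ΔX − sin φ sin λ·ΔY + cos φ·ΔZ = −(-0.667119)(-0.594722)(460.1) − (-0.667119)(0.803931)(-413.8) + (0.744951)(142.9) = -298.02 m.
1° of latitude spans 111000 m, so Δφ = -298.02 / 111000 × 3600 = -9.665″.

Δφ = -9.7″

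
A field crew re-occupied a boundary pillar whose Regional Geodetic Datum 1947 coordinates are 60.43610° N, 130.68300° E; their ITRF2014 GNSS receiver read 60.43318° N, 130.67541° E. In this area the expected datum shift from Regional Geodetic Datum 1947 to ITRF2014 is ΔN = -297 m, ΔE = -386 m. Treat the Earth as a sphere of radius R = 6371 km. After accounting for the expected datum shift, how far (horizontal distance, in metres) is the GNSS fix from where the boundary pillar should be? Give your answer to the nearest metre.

41 m

Observed coordinate differences: Δφ = -0.00292°, Δλ = -0.00759°.
Converting to metres (1° lat = 111195 m, cos φ = 0.493394): observed ΔN = -324.7 m, observed ΔE = -416.4 m.
Subtracting the expected shift leaves a residual of -324.7 − (-297) = -27.7 m north and -416.4 − (-386) = -30.4 m east.
Residual distance = √((-27.7)² + (-30.4)²) = 41.1 m.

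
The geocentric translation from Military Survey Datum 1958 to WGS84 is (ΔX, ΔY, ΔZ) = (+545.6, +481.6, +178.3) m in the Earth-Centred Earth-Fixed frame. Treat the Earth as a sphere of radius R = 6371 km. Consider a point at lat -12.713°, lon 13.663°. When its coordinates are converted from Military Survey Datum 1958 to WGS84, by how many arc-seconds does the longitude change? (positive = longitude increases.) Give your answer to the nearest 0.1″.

sin φ = -0.220068, cos φ = 0.975485, sin λ = 0.236211, cos λ = 0.971702.
East component: ΔE = −sin λ·ΔX + cos λ·ΔY = −(0.236211)(545.6) + (0.971702)(481.6) = 339.10 m.
1° of latitude spans πR/180 = 111195 m; at latitude φ, 1° of longitude spans that × cos φ = 108468.9 m, so Δλ = 339.10 / 108468.9 × 3600 = 11.254″.

Δλ = 11.3″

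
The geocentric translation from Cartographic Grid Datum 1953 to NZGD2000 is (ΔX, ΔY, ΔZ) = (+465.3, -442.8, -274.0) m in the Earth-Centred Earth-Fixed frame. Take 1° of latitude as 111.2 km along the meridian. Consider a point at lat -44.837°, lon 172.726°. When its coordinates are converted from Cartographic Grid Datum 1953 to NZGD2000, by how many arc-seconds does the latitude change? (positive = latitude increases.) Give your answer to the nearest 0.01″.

Δφ = -18.11″

sin φ = -0.705092, cos φ = 0.709116, sin λ = 0.126614, cos λ = -0.991952.
North component: ΔN = −sin φ cos λ·ΔX − sin φ sin λ·ΔY + cos φ·ΔZ = −(-0.705092)(-0.991952)(465.3) − (-0.705092)(0.126614)(-442.8) + (0.709116)(-274.0) = -559.27 m.
1° of latitude spans 111200 m, so Δφ = -559.27 / 111200 × 3600 = -18.106″.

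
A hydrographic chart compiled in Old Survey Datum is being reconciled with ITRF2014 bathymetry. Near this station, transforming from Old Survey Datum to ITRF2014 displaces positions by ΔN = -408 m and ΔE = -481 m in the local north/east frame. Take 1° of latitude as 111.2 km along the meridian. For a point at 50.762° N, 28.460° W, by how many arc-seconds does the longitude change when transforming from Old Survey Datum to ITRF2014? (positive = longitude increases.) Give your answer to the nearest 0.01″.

At latitude 50.762°, cos φ = 0.632543.
1° of longitude at this latitude = 111.2 × cos φ = 70.34 km, so Δλ = -481.0 / 70338.8 = -0.0068383° = -24.618″.

Δλ = -24.62″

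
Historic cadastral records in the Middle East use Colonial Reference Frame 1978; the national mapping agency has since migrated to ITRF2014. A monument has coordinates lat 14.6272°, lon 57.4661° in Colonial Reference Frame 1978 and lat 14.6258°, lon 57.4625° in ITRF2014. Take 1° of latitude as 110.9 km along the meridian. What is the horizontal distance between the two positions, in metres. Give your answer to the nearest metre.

416 m

Δφ = 14.6258° − 14.6272° = -0.0014°; Δλ = 57.4625° − 57.4661° = -0.0036°.
ΔN = Δφ × 110900 = -155.3 m; ΔE = Δλ × 110900 × cos(14.6272°) = -0.0036 × 110900 × 0.967589 = -386.3 m.
Distance = √(ΔE² + ΔN²) = √((-386.3)² + (-155.3)²) = 416.3 m.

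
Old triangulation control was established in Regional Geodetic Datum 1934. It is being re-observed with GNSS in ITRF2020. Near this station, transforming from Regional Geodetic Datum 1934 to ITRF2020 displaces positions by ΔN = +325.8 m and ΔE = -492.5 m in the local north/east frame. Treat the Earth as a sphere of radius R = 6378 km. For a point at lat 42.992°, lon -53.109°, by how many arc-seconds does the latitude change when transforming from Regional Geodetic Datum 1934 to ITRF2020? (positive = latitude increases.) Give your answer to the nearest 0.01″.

Δφ = 10.54″

On a sphere of radius R, 1 rad of latitude = R, so Δφ = ΔN / R = 325.8 / 6378000 = 5.1082e-05 rad = 10.536″.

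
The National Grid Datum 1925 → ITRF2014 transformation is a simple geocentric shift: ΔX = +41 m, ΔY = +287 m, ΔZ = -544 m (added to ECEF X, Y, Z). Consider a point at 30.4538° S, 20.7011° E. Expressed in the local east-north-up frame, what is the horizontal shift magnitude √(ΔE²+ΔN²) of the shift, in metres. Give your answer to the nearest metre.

At φ = -30.4538°, λ = 20.7011°: sin φ = -0.506843, cos φ = 0.862038, sin λ = 0.353493, cos λ = 0.935437.
ΔE = −sin λ·ΔX + cos λ·ΔY = −(0.353493)·(41) + (0.935437)·(287) = 253.98 m.
ΔN = −sin φ cos λ·ΔX − sin φ sin λ·ΔY + cos φ·ΔZ = −(-0.506843)(0.935437)(41) − (-0.506843)(0.353493)(287) + (0.862038)(-544) = -398.09 m.
Horizontal magnitude = √(ΔE² + ΔN²) = √(253.98² + (-398.09)²) = 472.21 m.

472 m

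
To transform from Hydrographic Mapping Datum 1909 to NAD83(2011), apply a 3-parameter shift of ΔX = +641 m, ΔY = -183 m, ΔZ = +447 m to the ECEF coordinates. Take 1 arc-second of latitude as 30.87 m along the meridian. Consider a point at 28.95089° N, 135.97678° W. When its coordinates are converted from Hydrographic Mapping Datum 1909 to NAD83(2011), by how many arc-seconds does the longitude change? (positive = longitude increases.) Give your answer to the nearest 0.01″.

sin φ = 0.484060, cos φ = 0.875035, sin λ = -0.694950, cos λ = -0.719058.
East component: ΔE = −sin λ·ΔX + cos λ·ΔY = −(-0.694950)(641) + (-0.719058)(-183) = 577.05 m.
1° of latitude spans 3600 × 30.87 = 111132 m; at latitude φ, 1° of longitude spans that × cos φ = 97244.4 m, so Δλ = 577.05 / 97244.4 × 3600 = 21.362″.

Δλ = 21.36″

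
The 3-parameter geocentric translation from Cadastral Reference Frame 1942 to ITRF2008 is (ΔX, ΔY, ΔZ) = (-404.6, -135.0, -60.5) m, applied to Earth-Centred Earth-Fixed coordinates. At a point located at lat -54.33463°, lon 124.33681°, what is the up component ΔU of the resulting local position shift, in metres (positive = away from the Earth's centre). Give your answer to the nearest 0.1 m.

The local up (radial) axis is (cos φ cos λ, cos φ sin λ, sin φ), giving ΔU = 133.062 − 64.995 + 49.152 = 117.22 m.

ΔU = 117.2 m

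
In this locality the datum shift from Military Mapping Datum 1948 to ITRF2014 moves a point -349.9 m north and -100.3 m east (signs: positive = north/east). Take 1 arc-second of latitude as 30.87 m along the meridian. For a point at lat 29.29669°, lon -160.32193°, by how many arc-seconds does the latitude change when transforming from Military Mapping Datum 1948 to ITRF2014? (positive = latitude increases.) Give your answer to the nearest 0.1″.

Δφ = -11.3″

1″ of latitude = 30.87 m, so Δφ = -349.9 / 30.87 = -11.335″.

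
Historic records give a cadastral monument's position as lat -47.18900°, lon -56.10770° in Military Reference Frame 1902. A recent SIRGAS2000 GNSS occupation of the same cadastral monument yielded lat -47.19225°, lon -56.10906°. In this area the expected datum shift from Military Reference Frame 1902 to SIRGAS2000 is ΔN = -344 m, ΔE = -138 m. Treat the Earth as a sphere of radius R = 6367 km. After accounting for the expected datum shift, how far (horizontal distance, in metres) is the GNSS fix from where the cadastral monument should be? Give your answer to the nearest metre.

Observed coordinate differences: Δφ = -0.00325°, Δλ = -0.00136°.
Converting to metres (1° lat = 111125 m, cos φ = 0.679582): observed ΔN = -361.2 m, observed ΔE = -102.7 m.
Subtracting the expected shift leaves a residual of -361.2 − (-344) = -17.2 m north and -102.7 − (-138) = 35.3 m east.
Residual distance = √((-17.2)² + 35.3²) = 39.2 m.

39 m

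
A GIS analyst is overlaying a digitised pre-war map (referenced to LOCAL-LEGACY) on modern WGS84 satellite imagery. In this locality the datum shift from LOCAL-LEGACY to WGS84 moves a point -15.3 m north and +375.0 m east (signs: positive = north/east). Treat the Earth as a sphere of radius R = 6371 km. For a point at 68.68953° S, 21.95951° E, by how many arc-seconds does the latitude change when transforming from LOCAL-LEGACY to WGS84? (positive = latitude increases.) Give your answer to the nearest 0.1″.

Δφ = -0.5″

On a sphere of radius R, 1 rad of latitude = R, so Δφ = ΔN / R = -15.3 / 6371000 = -2.4015e-06 rad = -0.495″.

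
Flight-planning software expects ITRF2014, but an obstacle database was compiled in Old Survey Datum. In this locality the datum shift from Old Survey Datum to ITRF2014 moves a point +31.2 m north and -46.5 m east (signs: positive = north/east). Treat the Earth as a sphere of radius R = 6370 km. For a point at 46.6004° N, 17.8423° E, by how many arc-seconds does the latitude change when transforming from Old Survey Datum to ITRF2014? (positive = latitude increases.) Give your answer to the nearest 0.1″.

On a sphere of radius R, 1 rad of latitude = R, so Δφ = ΔN / R = 31.2 / 6370000 = 4.8980e-06 rad = 1.010″.

Δφ = 1.0″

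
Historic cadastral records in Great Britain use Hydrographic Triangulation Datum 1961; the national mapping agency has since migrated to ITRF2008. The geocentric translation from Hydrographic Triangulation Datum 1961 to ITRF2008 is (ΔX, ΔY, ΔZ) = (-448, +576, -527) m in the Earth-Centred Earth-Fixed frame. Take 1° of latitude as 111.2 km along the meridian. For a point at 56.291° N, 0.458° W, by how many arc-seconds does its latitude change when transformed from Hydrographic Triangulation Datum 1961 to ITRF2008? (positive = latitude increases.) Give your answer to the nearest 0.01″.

Δφ = 2.72″

sin φ = 0.831867, cos φ = 0.554975, sin λ = -0.007994, cos λ = 0.999968.
North component: ΔN = −sin φ cos λ·ΔX − sin φ sin λ·ΔY + cos φ·ΔZ = −(0.831867)(0.999968)(-448) − (0.831867)(-0.007994)(576) + (0.554975)(-527) = 84.02 m.
1° of latitude spans 111200 m, so Δφ = 84.02 / 111200 × 3600 = 2.720″.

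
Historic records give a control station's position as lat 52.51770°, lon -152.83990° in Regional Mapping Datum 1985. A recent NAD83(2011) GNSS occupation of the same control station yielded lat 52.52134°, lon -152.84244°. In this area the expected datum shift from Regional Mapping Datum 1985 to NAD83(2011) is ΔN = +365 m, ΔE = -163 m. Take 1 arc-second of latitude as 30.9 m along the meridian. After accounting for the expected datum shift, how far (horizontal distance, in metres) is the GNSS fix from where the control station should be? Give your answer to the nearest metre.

41 m

Observed coordinate differences: Δφ = +0.00364°, Δλ = -0.00254°.
Converting to metres (1° lat = 111240 m, cos φ = 0.608516): observed ΔN = 404.9 m, observed ΔE = -171.9 m.
Subtracting the expected shift leaves a residual of 404.9 − (365) = 39.9 m north and -171.9 − (-163) = -8.9 m east.
Residual distance = √(39.9² + (-8.9)²) = 40.9 m.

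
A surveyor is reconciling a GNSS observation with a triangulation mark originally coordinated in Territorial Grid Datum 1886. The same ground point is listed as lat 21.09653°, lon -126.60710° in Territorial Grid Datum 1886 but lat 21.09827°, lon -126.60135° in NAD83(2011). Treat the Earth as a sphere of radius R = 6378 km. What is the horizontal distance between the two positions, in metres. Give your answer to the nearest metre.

Δφ = 21.09827° − 21.09653° = +0.00174°; Δλ = -126.60135° − -126.60710° = +0.00575°.
1° along a meridian = πR/180 = 111317 m.
ΔN = Δφ × 111317 = 193.7 m; ΔE = Δλ × 111317 × cos(21.09653°) = +0.00575 × 111317 × 0.932975 = 597.2 m.
Distance = √(ΔE² + ΔN²) = √(597.2² + 193.7²) = 627.8 m.

628 m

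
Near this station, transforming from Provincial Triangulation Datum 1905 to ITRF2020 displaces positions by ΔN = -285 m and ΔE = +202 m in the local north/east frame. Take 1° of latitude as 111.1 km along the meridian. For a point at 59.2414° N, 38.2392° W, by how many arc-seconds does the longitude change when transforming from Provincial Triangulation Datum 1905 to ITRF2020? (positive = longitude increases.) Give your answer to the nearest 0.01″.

Δλ = 12.80″

At latitude 59.2414°, cos φ = 0.511422.
1° of longitude at this latitude = 111.1 × cos φ = 56.82 km, so Δλ = 202.0 / 56819.0 = 0.0035551° = 12.799″.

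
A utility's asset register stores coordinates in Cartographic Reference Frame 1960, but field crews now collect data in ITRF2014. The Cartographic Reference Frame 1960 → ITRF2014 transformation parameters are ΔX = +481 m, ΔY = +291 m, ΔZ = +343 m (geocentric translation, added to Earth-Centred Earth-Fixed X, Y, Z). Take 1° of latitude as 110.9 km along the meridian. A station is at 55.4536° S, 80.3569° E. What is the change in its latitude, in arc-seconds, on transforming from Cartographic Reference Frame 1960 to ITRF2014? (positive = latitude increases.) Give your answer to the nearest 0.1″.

sin φ = -0.823667, cos φ = 0.567073, sin λ = 0.985870, cos λ = 0.167510.
North component: ΔN = −sin φ cos λ·ΔX − sin φ sin λ·ΔY + cos φ·ΔZ = −(-0.823667)(0.167510)(481) − (-0.823667)(0.985870)(291) + (0.567073)(343) = 497.17 m.
1° of latitude spans 110900 m, so Δφ = 497.17 / 110900 × 3600 = 16.139″.

Δφ = 16.1″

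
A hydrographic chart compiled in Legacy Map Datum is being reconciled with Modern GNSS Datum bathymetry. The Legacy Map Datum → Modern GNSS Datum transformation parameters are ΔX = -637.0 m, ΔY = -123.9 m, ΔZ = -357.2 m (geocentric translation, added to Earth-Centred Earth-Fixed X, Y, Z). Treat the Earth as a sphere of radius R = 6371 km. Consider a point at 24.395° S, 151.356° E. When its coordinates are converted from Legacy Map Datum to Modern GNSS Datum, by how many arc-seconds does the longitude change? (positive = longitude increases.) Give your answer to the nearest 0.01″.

Δλ = 14.72″

sin φ = -0.413025, cos φ = 0.910720, sin λ = 0.479366, cos λ = -0.877615.
East component: ΔE = −sin λ·ΔX + cos λ·ΔY = −(0.479366)(-637.0) + (-0.877615)(-123.9) = 414.09 m.
1° of latitude spans πR/180 = 111195 m; at latitude φ, 1° of longitude spans that × cos φ = 101267.4 m, so Δλ = 414.09 / 101267.4 × 3600 = 14.721″.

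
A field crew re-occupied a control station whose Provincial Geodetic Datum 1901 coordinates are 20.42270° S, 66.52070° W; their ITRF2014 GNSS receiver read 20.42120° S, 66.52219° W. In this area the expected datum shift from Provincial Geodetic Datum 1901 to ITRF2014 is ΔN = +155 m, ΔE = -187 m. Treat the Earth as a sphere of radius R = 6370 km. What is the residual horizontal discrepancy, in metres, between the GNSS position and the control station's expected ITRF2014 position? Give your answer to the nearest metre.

Observed coordinate differences: Δφ = +0.00150°, Δλ = -0.00149°.
Converting to metres (1° lat = 111177 m, cos φ = 0.937144): observed ΔN = 166.8 m, observed ΔE = -155.2 m.
Subtracting the expected shift leaves a residual of 166.8 − (155) = 11.8 m north and -155.2 − (-187) = 31.8 m east.
Residual distance = √(11.8² + 31.8²) = 33.9 m.

34 m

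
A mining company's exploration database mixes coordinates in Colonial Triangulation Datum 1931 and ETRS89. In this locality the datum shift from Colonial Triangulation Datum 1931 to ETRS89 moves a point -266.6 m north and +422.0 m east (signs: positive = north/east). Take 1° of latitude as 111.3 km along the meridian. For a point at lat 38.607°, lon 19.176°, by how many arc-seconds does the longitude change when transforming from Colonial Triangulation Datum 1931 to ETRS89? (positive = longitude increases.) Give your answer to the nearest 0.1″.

At latitude 38.607°, cos φ = 0.781444.
1° of longitude at this latitude = 111.3 × cos φ = 86.97 km, so Δλ = 422.0 / 86974.7 = 0.0048520° = 17.467″.

Δλ = 17.5″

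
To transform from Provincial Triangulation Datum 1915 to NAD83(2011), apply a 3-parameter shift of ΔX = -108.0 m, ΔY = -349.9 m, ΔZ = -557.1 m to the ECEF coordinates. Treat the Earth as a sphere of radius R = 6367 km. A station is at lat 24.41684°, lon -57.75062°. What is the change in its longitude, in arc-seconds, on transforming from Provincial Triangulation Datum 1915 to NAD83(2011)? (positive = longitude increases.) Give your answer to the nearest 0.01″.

sin φ = 0.413372, cos φ = 0.910562, sin λ = -0.845734, cos λ = 0.533605.
East component: ΔE = −sin λ·ΔX + cos λ·ΔY = −(-0.845734)(-108.0) + (0.533605)(-349.9) = -278.05 m.
1° of latitude spans πR/180 = 111125 m; at latitude φ, 1° of longitude spans that × cos φ = 101186.3 m, so Δλ = -278.05 / 101186.3 × 3600 = -9.892″.

Δλ = -9.89″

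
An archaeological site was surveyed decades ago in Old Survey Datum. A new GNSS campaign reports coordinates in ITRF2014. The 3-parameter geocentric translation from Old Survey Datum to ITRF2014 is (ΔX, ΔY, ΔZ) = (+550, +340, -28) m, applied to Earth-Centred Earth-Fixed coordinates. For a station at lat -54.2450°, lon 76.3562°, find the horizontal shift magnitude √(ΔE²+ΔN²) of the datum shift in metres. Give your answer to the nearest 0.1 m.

The local east axis at (φ, λ) is (−sin λ, cos λ, 0), so ΔE = −sin(76.3562°)·550 + cos(76.3562°)·340 = -454.28 m.
The local north axis is (−sin φ cos λ, −sin φ sin λ, cos φ), giving ΔN = 105.284 + 268.132 − 16.361 = 357.06 m.
Horizontal magnitude = √(ΔE² + ΔN²) = √((-454.28)² + 357.06²) = 577.80 m.

577.8 m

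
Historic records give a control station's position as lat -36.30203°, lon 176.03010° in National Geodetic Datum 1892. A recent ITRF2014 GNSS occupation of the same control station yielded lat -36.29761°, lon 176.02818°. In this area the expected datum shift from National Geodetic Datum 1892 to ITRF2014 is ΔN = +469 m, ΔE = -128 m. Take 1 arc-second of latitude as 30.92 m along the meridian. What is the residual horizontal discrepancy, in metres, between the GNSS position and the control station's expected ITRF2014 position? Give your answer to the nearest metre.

50 m

Observed coordinate differences: Δφ = +0.00442°, Δλ = -0.00192°.
Converting to metres (1° lat = 111312 m, cos φ = 0.805907): observed ΔN = 492.0 m, observed ΔE = -172.2 m.
Subtracting the expected shift leaves a residual of 492.0 − (469) = 23.0 m north and -172.2 − (-128) = -44.2 m east.
Residual distance = √(23.0² + (-44.2)²) = 49.9 m.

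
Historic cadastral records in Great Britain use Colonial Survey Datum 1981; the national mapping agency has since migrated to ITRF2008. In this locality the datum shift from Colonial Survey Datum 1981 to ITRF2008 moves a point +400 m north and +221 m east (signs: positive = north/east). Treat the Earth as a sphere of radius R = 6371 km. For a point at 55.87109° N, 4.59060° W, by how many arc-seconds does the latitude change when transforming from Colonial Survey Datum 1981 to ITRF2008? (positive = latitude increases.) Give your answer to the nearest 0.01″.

Δφ = 12.95″

On a sphere of radius R, 1 rad of latitude = R, so Δφ = ΔN / R = 400.0 / 6371000 = 6.2784e-05 rad = 12.950″.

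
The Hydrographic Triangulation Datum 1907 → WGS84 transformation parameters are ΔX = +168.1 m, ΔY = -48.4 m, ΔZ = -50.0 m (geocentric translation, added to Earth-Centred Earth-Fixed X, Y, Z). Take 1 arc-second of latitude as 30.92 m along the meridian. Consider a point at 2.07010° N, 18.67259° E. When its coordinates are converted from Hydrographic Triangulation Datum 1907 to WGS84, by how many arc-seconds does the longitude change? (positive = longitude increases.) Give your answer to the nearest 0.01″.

sin φ = 0.036122, cos φ = 0.999347, sin λ = 0.320160, cos λ = 0.947364.
East component: ΔE = −sin λ·ΔX + cos λ·ΔY = −(0.320160)(168.1) + (0.947364)(-48.4) = -99.67 m.
1° of latitude spans 3600 × 30.92 = 111312 m; at latitude φ, 1° of longitude spans that × cos φ = 111239.4 m, so Δλ = -99.67 / 111239.4 × 3600 = -3.226″.

Δλ = -3.23″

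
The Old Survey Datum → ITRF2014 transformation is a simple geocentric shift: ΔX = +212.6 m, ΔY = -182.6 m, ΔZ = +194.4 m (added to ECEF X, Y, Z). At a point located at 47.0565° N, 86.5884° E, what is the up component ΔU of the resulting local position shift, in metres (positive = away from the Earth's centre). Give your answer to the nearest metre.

ΔU = 27 m

The local up (radial) axis is (cos φ cos λ, cos φ sin λ, sin φ), giving ΔU = 8.619 − 124.181 + 142.306 = 26.74 m.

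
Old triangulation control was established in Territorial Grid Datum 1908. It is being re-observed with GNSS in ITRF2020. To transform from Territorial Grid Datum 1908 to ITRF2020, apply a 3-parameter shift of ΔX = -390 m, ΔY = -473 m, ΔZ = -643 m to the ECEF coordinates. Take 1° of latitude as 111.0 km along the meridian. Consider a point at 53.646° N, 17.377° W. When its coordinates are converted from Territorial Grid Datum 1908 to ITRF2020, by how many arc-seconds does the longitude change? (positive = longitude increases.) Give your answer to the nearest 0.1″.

Δλ = -31.1″

sin φ = 0.805370, cos φ = 0.592772, sin λ = -0.298658, cos λ = 0.954360.
East component: ΔE = −sin λ·ΔX + cos λ·ΔY = −(-0.298658)(-390) + (0.954360)(-473) = -567.89 m.
1° of latitude spans 111000 m; at latitude φ, 1° of longitude spans that × cos φ = 65797.7 m, so Δλ = -567.89 / 65797.7 × 3600 = -31.071″.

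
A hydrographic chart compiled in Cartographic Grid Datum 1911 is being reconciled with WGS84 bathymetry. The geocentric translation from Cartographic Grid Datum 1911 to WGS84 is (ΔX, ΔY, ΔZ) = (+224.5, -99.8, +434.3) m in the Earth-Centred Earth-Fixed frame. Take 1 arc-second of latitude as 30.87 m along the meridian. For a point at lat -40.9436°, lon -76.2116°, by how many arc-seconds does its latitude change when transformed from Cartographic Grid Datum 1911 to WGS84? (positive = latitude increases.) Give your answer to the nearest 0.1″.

sin φ = -0.655316, cos φ = 0.755355, sin λ = -0.971183, cos λ = 0.238337.
North component: ΔN = −sin φ cos λ·ΔX − sin φ sin λ·ΔY + cos φ·ΔZ = −(-0.655316)(0.238337)(224.5) − (-0.655316)(-0.971183)(-99.8) + (0.755355)(434.3) = 426.63 m.
1° of latitude spans 3600 × 30.87 = 111132 m, so Δφ = 426.63 / 111132 × 3600 = 13.820″.

Δφ = 13.8″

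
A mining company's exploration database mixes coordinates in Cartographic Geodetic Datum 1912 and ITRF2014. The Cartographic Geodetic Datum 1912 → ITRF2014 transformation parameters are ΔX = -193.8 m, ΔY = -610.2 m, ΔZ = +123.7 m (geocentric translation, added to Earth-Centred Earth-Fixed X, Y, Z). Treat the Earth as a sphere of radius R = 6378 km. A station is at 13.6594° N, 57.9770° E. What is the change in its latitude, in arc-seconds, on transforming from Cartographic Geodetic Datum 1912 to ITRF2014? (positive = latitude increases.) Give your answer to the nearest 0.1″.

Δφ = 8.6″

sin φ = 0.236150, cos φ = 0.971717, sin λ = 0.847835, cos λ = 0.530260.
North component: ΔN = −sin φ cos λ·ΔX − sin φ sin λ·ΔY + cos φ·ΔZ = −(0.236150)(0.530260)(-193.8) − (0.236150)(0.847835)(-610.2) + (0.971717)(123.7) = 266.64 m.
1° of latitude spans πR/180 = 111317 m, so Δφ = 266.64 / 111317 × 3600 = 8.623″.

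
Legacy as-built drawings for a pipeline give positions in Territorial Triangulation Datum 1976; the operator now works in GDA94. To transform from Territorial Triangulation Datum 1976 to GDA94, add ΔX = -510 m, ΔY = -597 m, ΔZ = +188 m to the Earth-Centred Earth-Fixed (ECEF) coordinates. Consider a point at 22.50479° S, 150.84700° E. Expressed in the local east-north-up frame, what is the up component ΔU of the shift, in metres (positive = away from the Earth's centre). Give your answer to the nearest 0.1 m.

ΔU = 70.8 m

The local up (radial) axis is (cos φ cos λ, cos φ sin λ, sin φ), giving ΔU = 411.476 − 268.678 − 71.959 = 70.84 m.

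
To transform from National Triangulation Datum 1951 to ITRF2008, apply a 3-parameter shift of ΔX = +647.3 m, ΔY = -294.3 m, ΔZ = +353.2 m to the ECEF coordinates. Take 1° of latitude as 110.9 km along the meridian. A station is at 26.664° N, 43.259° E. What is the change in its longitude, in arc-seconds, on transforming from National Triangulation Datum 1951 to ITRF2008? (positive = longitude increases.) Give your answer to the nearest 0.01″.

Δλ = -23.90″

sin φ = 0.448758, cos φ = 0.893654, sin λ = 0.685297, cos λ = 0.728263.
East component: ΔE = −sin λ·ΔX + cos λ·ΔY = −(0.685297)(647.3) + (0.728263)(-294.3) = -657.92 m.
1° of latitude spans 110900 m; at latitude φ, 1° of longitude spans that × cos φ = 99106.2 m, so Δλ = -657.92 / 99106.2 × 3600 = -23.899″.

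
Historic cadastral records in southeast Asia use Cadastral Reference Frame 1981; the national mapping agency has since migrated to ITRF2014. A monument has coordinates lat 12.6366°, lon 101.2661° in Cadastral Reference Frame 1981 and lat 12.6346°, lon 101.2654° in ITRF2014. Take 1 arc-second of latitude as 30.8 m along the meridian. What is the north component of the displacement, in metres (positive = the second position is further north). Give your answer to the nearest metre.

ΔN = -222 m

Δφ = 12.6346° − 12.6366° = -0.0020°; Δλ = 101.2654° − 101.2661° = -0.0007°.
1° of latitude = 3600 × 30.80 = 110880 m.
ΔN = Δφ × 110880 = -221.8 m; ΔE = Δλ × 110880 × cos(12.6366°) = -0.0007 × 110880 × 0.975777 = -75.7 m.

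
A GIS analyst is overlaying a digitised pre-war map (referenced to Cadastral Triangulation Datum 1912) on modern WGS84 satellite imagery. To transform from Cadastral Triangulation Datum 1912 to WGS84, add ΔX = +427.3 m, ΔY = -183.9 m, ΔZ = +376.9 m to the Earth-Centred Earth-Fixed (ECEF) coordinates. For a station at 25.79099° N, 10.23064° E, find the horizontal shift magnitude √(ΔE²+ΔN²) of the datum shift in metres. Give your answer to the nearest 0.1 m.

308.4 m

The local east axis at (φ, λ) is (−sin λ, cos λ, 0), so ΔE = −sin(10.23064°)·427.3 + cos(10.23064°)·(-183.9) = -256.87 m.
The local north axis is (−sin φ cos λ, −sin φ sin λ, cos φ), giving ΔN = -182.958 + 14.211 + 339.356 = 170.61 m.
Horizontal magnitude = √(ΔE² + ΔN²) = √((-256.87)² + 170.61²) = 308.37 m.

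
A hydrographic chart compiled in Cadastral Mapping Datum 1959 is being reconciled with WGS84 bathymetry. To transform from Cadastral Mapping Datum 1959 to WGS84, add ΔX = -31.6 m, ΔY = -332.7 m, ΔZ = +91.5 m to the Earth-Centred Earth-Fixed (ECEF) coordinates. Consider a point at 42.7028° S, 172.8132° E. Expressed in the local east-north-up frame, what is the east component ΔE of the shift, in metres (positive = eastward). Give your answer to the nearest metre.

ΔE = 334 m

At φ = -42.7028°, λ = 172.8132°: sin φ = -0.678196, cos φ = 0.734881, sin λ = 0.125105, cos λ = -0.992144.
ΔE = −sin λ·ΔX + cos λ·ΔY = −(0.125105)·(-31.6) + (-0.992144)·(-332.7) = 334.04 m.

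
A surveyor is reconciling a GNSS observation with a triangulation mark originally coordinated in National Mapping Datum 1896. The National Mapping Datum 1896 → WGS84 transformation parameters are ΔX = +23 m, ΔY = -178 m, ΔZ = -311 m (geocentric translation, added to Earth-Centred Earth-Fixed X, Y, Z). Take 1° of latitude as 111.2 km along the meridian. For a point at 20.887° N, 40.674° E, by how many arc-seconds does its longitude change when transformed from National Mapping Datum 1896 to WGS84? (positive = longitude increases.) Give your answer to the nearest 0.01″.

sin φ = 0.356526, cos φ = 0.934285, sin λ = 0.651754, cos λ = 0.758430.
East component: ΔE = −sin λ·ΔX + cos λ·ΔY = −(0.651754)(23) + (0.758430)(-178) = -149.99 m.
1° of latitude spans 111200 m; at latitude φ, 1° of longitude spans that × cos φ = 103892.5 m, so Δλ = -149.99 / 103892.5 × 3600 = -5.197″.

Δλ = -5.20″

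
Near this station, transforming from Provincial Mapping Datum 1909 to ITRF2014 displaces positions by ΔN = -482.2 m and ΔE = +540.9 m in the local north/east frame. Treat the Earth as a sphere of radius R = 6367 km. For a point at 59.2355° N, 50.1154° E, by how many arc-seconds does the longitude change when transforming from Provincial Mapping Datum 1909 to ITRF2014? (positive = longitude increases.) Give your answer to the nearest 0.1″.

At latitude 59.2355°, cos φ = 0.511511.
One radian of longitude at latitude φ spans R cos φ, so Δλ = ΔE / (R cos φ) = 540.9 / (6367000 × 0.511511) = 1.6608e-04 rad = 34.257″.

Δλ = 34.3″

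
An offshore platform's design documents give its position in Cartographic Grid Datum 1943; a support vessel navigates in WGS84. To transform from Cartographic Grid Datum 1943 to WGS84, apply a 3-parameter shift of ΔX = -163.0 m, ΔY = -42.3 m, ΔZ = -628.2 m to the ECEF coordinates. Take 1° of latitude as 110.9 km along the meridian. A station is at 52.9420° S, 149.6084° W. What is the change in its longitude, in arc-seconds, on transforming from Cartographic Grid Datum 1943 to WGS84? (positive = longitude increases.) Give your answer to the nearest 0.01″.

Δλ = -2.48″

sin φ = -0.798026, cos φ = 0.602623, sin λ = -0.505907, cos λ = -0.862588.
East component: ΔE = −sin λ·ΔX + cos λ·ΔY = −(-0.505907)(-163.0) + (-0.862588)(-42.3) = -45.98 m.
1° of latitude spans 110900 m; at latitude φ, 1° of longitude spans that × cos φ = 66830.9 m, so Δλ = -45.98 / 66830.9 × 3600 = -2.477″.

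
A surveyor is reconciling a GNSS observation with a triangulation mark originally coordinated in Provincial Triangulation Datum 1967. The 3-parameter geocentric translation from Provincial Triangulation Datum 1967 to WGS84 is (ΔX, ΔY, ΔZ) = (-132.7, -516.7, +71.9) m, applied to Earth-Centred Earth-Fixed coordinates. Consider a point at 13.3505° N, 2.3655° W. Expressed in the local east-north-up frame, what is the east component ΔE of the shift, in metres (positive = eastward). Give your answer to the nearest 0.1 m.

ΔE = -521.7 m

At φ = 13.3505°, λ = -2.3655°: sin φ = 0.230907, cos φ = 0.972976, sin λ = -0.041274, cos λ = 0.999148.
ΔE = −sin λ·ΔX + cos λ·ΔY = −(-0.041274)·(-132.7) + (0.999148)·(-516.7) = -521.74 m.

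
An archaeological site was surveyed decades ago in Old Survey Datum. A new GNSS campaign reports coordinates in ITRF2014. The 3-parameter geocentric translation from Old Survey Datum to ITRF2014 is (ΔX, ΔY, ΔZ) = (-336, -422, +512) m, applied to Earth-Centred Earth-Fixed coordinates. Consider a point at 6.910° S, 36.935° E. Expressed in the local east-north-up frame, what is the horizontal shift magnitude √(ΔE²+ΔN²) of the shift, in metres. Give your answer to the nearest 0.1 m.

The local east axis at (φ, λ) is (−sin λ, cos λ, 0), so ΔE = −sin(36.935°)·(-336) + cos(36.935°)·(-422) = -135.41 m.
The local north axis is (−sin φ cos λ, −sin φ sin λ, cos φ), giving ΔN = -32.312 − 30.509 + 508.281 = 445.46 m.
Horizontal magnitude = √(ΔE² + ΔN²) = √((-135.41)² + 445.46²) = 465.59 m.

465.6 m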